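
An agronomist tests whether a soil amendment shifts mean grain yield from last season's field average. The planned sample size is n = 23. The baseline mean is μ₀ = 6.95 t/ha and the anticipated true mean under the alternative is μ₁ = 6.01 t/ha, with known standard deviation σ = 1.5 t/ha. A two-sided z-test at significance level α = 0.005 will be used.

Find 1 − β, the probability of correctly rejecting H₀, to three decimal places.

Standardized effect: d = |μ₁ − μ₀| / σ = |6.01 − 6.95| / 1.5 = 0.6267
Noncentrality parameter: δ = d·√n = 0.6267 × √23 = 3.0054
Critical value for a two-sided test at α = 0.005: z_{α/2} = 2.807.
Power = Φ(δ − 2.807) + Φ(−δ − 2.807) = Φ(0.198) + Φ(-5.812) = 0.5786 + 0.0000 = 0.5786.

Power ≈ 0.579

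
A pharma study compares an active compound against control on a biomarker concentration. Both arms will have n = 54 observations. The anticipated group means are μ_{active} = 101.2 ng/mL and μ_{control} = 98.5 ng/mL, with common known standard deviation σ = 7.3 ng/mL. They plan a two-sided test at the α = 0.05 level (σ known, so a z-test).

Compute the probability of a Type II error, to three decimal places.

β ≈ 0.515

Standardized effect: d = |μ_{active} − μ_{control}| / σ = |101.2 − 98.5| / 7.3 = 0.3699
Noncentrality parameter: λ = d·√(n/2) = 0.3699 × √(54/2) = 1.9219
Critical value for a two-sided test at α = 0.05: z_{α/2} = 1.960.
Power = Φ(λ − 1.960) + Φ(−λ − 1.960) = Φ(-0.038) + Φ(-3.882) = 0.4848 + 0.0001 = 0.4849.
Type II error: β = 1 − power = 1 − 0.4849 = 0.5151.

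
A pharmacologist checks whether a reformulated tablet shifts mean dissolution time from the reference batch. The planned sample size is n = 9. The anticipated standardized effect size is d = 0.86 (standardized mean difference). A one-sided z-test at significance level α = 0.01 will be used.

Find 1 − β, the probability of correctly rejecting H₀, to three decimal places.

Power ≈ 0.600

Noncentrality parameter: δ = d·√n = 0.86 × √9 = 2.5800
Critical value for a one-sided test at α = 0.01: z_α = 2.326.
Power = P(Z > 2.326 − δ) = Φ(0.254) = 0.6001.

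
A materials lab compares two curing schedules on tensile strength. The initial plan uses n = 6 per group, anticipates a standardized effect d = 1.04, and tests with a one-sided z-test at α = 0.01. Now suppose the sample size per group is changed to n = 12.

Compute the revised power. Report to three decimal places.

Power ≈ 0.588

With n = 12 per group: δ = d·√(n/2) = 1.04 × √(12/2) = 2.5475. Critical value z_{0.01} = 2.326.
Revised power = Φ(δ − 2.326) = Φ(0.221) = 0.5875.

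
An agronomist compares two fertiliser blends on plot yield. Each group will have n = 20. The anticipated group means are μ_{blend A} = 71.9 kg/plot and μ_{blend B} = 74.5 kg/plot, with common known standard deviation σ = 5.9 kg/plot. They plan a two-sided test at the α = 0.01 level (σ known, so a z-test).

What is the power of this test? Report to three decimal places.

Power ≈ 0.119

Standardized effect: d = |μ_{blend A} − μ_{blend B}| / σ = |71.9 − 74.5| / 5.9 = 0.4407
Noncentrality parameter: δ = d·√(n/2) = 0.4407 × √(20/2) = 1.3935
Two-sided α = 0.01 → critical value z_{0.005} = 2.576.
Power = Φ(δ − 2.576) + Φ(−δ − 2.576) = Φ(-1.182) + Φ(-3.969) = 0.1185 + 0.0000 = 0.1186.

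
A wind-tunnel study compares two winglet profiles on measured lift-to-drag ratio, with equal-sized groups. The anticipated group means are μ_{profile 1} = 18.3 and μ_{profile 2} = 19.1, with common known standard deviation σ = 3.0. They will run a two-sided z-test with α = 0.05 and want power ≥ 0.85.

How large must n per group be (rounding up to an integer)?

Standardized effect: d = |μ_{profile 1} − μ_{profile 2}| / σ = |18.3 − 19.1| / 3.0 = 0.2667
For power 0.85 need Φ(δ − z_{0.025}) = 0.85, so δ = z_{0.025} + z_{0.15} = 1.960 + 1.036 = 2.996.
(For δ > 0 the lower-tail rejection region contributes negligibly to power, so the one-term inversion is standard.)
δ = d·√(n/2) ⇒ n = 2(δ/d)² = 2 × (2.996 / 0.2667)² = 252.52.
Round up to the next whole unit.

n = 253 per group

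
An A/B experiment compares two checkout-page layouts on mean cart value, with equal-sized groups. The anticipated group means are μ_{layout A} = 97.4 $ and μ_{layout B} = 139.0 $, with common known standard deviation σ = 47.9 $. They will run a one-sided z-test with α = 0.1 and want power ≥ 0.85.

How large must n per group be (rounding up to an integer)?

n = 15 per group

Standardized effect: d = |μ_{layout A} − μ_{layout B}| / σ = |97.4 − 139.0| / 47.9 = 0.8685
Set Φ(δ − 1.282) = 0.85; then δ − 1.282 = Φ⁻¹(0.85) = 1.036, giving δ = 2.318.
δ = d·√(n/2) ⇒ n = 2(δ/d)² = 2 × (2.318 / 0.8685)² = 14.25.
Round up to the next whole unit.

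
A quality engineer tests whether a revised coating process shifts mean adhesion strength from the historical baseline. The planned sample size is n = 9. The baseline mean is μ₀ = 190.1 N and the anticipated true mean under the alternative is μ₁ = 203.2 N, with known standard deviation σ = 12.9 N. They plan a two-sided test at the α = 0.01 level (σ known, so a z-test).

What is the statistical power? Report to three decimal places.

Power ≈ 0.681

Standardized effect: d = |μ₁ − μ₀| / σ = |203.2 − 190.1| / 12.9 = 1.0155
Noncentrality parameter: δ = d·√n = 1.0155 × √9 = 3.0465
Two-sided α = 0.01 → critical value z_{0.005} = 2.576.
Power = Φ(δ − 2.576) + Φ(−δ − 2.576) = Φ(0.471) + Φ(-5.622) = 0.6811 + 0.0000 = 0.6811.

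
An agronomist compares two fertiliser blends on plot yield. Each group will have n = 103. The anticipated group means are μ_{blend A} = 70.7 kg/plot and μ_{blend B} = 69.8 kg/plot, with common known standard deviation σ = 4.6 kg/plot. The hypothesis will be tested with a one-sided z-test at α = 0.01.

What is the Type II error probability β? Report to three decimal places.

Standardized effect: d = |μ_{blend A} − μ_{blend B}| / σ = |70.7 − 69.8| / 4.6 = 0.1957
Noncentrality parameter: λ = d·√(n/2) = 0.1957 × √(103/2) = 1.4041
Critical value for a one-sided test at α = 0.01: z_α = 2.326.
Power = P(Z > 2.326 − λ) = Φ(-0.922) = 0.1782.
Type II error: β = 1 − power = 1 − 0.1782 = 0.8218.

β ≈ 0.822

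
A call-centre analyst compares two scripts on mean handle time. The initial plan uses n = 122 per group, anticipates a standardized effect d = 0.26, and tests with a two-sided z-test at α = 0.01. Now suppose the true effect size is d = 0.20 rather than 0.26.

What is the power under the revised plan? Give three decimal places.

With d = 0.20: δ = d·√(n/2) = 0.20 × √(122/2) = 1.5620. Critical value z_{0.005} = 2.576.
Revised power = Φ(δ − 2.576) + Φ(−δ − 2.576) = Φ(-1.014) + Φ(-4.138) = 0.1553 + 0.0000 = 0.1554.

Power ≈ 0.155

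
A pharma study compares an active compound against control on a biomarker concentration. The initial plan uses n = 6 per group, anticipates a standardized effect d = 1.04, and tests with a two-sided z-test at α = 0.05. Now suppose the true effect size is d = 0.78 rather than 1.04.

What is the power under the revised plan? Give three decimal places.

With d = 0.78: δ = d·√(n/2) = 0.78 × √(6/2) = 1.3510. Critical value z_{0.025} = 1.960.
Revised power = Φ(δ − 1.960) + Φ(−δ − 1.960) = Φ(-0.609) + Φ(-3.311) = 0.2713 + 0.0005 = 0.2717.

Power ≈ 0.272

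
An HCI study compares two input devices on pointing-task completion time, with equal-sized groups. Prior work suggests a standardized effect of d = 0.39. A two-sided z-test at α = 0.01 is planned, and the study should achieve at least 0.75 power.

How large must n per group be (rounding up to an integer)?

n = 139 per group

Set Φ(δ − 2.576) = 0.75; then δ − 2.576 = Φ⁻¹(0.75) = 0.674, giving δ = 3.250.
(The Φ(−δ − z_{α/2}) term is vanishingly small for δ > 0 and is dropped in the standard sample-size formula.)
δ = d·√(n/2) ⇒ n = 2(δ/d)² = 2 × (3.250 / 0.39)² = 138.92.
Round up to the next whole unit.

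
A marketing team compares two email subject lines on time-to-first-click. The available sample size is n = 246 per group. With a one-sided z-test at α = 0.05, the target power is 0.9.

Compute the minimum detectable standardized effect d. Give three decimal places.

Required noncentrality: δ = z_{0.05} + z_{0.10} = 1.645 + 1.282 = 2.926.
δ = d·√(n/2) ⇒ d = δ/√(n/2) = 2.926/√(246/2) = 0.2639.

d ≈ 0.264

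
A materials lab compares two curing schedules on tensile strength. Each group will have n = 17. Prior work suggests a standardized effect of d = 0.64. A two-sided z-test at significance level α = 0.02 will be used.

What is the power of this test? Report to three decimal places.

Noncentrality parameter: δ = d·√(n/2) = 0.64 × √(17/2) = 1.8659
Critical value for a two-sided test at α = 0.02: z_{α/2} = 2.326.
Power = Φ(δ − 2.326) + Φ(−δ − 2.326) = Φ(-0.460) + Φ(-4.192) = 0.3226 + 0.0000 = 0.3226.

Power ≈ 0.323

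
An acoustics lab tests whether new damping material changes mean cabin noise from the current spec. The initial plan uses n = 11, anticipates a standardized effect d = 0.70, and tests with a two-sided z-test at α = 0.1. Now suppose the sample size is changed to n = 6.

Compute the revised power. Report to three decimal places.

With n = 6: δ = d·√n = 0.70 × √6 = 1.7146. Critical value z_{0.05} = 1.645.
Revised power = Φ(δ − 1.645) + Φ(−δ − 1.645) = Φ(0.070) + Φ(-3.359) = 0.5278 + 0.0004 = 0.5282.

Power ≈ 0.528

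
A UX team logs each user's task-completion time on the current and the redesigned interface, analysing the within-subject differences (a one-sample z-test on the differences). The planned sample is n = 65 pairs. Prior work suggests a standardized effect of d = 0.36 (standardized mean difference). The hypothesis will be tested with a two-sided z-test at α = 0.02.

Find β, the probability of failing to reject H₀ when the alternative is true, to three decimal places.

β ≈ 0.282

Noncentrality parameter: δ = d·√n = 0.36 × √65 = 2.9024
Two-sided α = 0.02 → critical value z_{0.01} = 2.326.
Power = Φ(δ − 2.326) + Φ(−δ − 2.326) = Φ(0.576) + Φ(-5.229) = 0.7177 + 0.0000 = 0.7177.
Type II error: β = 1 − power = 1 − 0.7177 = 0.2823.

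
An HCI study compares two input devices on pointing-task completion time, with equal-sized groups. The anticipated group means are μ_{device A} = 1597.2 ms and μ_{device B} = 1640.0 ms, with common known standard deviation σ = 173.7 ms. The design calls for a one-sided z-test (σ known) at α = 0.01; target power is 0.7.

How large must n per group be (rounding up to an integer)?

Standardized effect: d = |μ_{device A} − μ_{device B}| / σ = |1597.2 − 1640.0| / 173.7 = 0.2464
For power 0.7 need Φ(δ − z_{0.01}) = 0.7, so δ = z_{0.01} + z_{0.30} = 2.326 + 0.524 = 2.851.
δ = d·√(n/2) ⇒ n = 2(δ/d)² = 2 × (2.851 / 0.2464)² = 267.71.
Rounding up, n = 268 per group.

n = 268 per group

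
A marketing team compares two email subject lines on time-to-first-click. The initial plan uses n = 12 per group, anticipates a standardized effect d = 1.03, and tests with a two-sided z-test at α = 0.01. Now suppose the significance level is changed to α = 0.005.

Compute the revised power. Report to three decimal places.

Power ≈ 0.388

δ = d·√(n/2) = 1.03 × √(12/2) = 2.5230 (unchanged). New critical value: z_{0.0025} = 2.807.
Revised power = Φ(δ − 2.807) + Φ(−δ − 2.807) = Φ(-0.284) + Φ(-5.330) = 0.3882 + 0.0000 = 0.3882.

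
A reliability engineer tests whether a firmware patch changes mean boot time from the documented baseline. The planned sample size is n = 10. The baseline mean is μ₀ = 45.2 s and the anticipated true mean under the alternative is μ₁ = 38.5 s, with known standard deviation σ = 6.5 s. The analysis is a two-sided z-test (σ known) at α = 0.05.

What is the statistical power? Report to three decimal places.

Standardized effect: d = |μ₁ − μ₀| / σ = |38.5 − 45.2| / 6.5 = 1.0308
Noncentrality parameter: δ = d·√n = 1.0308 × √10 = 3.2596
Two-sided α = 0.05 → critical value z_{0.025} = 1.960.
Power = Φ(δ − 1.960) + Φ(−δ − 1.960) = Φ(1.300) + Φ(-5.220) = 0.9031 + 0.0000 = 0.9031.

Power ≈ 0.903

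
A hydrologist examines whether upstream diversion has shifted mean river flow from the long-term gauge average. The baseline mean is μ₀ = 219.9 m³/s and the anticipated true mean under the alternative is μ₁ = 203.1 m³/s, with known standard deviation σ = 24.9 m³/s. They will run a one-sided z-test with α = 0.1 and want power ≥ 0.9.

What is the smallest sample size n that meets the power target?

n = 15

Standardized effect: d = |μ₁ − μ₀| / σ = |203.1 − 219.9| / 24.9 = 0.6747
Set Φ(δ − 1.282) = 0.9; then δ − 1.282 = Φ⁻¹(0.9) = 1.282, giving δ = 2.563.
δ = d·√n ⇒ n = (δ/d)² = (2.563 / 0.6747)² = 14.43.
Round up to the next whole unit.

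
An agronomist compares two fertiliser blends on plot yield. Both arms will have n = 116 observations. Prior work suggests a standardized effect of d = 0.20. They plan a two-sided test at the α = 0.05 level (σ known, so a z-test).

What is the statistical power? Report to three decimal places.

Noncentrality parameter: λ = d·√(n/2) = 0.20 × √(116/2) = 1.5232
Two-sided α = 0.05 → critical value z_{0.025} = 1.960.
Power = Φ(λ − 1.960) + Φ(−λ − 1.960) = Φ(-0.437) + Φ(-3.483) = 0.3311 + 0.0002 = 0.3314.

Power ≈ 0.331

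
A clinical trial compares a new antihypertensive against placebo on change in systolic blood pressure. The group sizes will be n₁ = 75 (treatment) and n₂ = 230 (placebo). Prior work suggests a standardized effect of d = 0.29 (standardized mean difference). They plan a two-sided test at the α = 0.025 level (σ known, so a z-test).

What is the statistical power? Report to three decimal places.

Noncentrality parameter: δ = d / √(1/n₁ + 1/n₂) = 0.29 / √(1/75 + 1/230) = 2.1809
Critical value for a two-sided test at α = 0.025: z_{α/2} = 2.241.
Power = Φ(δ − 2.241) + Φ(−δ − 2.241) = Φ(-0.060) + Φ(-4.422) = 0.4759 + 0.0000 = 0.4759.

Power ≈ 0.476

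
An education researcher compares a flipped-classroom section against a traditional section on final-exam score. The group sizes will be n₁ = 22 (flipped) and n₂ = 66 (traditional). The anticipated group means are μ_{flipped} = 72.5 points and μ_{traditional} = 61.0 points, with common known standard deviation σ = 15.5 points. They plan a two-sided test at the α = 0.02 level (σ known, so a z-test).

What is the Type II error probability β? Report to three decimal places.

β ≈ 0.246

Standardized effect: d = |μ_{flipped} − μ_{traditional}| / σ = |72.5 − 61.0| / 15.5 = 0.7419
Noncentrality parameter: δ = d / √(1/n₁ + 1/n₂) = 0.7419 / √(1/22 + 1/66) = 3.0138
Critical value for a two-sided test at α = 0.02: z_{α/2} = 2.326.
Power = Φ(δ − 2.326) + Φ(−δ − 2.326) = Φ(0.687) + Φ(-5.340) = 0.7541 + 0.0000 = 0.7541.
Type II error: β = 1 − power = 1 − 0.7541 = 0.2459.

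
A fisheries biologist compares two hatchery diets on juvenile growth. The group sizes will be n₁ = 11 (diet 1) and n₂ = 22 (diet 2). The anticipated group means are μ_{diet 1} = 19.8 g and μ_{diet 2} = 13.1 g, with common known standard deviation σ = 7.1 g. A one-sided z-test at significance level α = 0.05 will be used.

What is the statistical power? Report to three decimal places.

Standardized effect: d = |μ_{diet 1} − μ_{diet 2}| / σ = |19.8 − 13.1| / 7.1 = 0.9437
Noncentrality parameter: δ = d / √(1/n₁ + 1/n₂) = 0.9437 / √(1/11 + 1/22) = 2.5554
One-sided α = 0.05 → critical value z_{0.05} = 1.645.
Power = P(Z > 1.645 − δ) = Φ(0.911) = 0.8187.

Power ≈ 0.819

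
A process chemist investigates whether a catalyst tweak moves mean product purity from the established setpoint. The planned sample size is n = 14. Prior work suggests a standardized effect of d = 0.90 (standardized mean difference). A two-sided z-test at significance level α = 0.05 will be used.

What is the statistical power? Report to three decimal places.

Power ≈ 0.920

Noncentrality parameter: δ = d·√n = 0.90 × √14 = 3.3675
Two-sided α = 0.05 → critical value z_{0.025} = 1.960.
Power = Φ(δ − 1.960) + Φ(−δ − 1.960) = Φ(1.408) + Φ(-5.327) = 0.9204 + 0.0000 = 0.9204.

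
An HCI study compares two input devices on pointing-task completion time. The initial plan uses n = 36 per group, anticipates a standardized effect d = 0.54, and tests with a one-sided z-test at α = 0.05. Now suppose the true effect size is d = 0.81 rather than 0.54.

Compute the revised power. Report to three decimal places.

With d = 0.81: δ = d·√(n/2) = 0.81 × √(36/2) = 3.4365. Critical value z_{0.05} = 1.645.
Revised power = P(Z > 1.645 − δ) = Φ(1.792) = 0.9634.

Power ≈ 0.963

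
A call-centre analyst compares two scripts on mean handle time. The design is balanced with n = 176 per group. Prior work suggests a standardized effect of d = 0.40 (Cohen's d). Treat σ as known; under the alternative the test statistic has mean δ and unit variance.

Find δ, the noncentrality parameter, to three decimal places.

The noncentrality parameter scales effect size by the design's sample-size factor: δ = d·√(n/2) = 0.40 × √(176/2) = 3.7523

δ ≈ 3.752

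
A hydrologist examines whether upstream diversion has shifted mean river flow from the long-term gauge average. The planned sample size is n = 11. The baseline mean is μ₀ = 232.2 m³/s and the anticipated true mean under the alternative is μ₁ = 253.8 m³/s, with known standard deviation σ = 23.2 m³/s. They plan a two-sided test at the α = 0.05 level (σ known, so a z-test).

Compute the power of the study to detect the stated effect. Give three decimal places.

Power ≈ 0.870

Standardized effect: d = |μ₁ − μ₀| / σ = |253.8 − 232.2| / 23.2 = 0.9310
Noncentrality parameter: λ = d·√n = 0.9310 × √11 = 3.0879
Critical value for a two-sided test at α = 0.05: z_{α/2} = 1.960.
Power = Φ(λ − 1.960) + Φ(−λ − 1.960) = Φ(1.128) + Φ(-5.048) = 0.8703 + 0.0000 = 0.8703.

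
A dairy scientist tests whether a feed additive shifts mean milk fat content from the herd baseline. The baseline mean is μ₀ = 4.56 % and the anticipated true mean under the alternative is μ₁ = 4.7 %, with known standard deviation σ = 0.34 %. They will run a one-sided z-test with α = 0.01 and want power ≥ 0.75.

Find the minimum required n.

n = 54

Standardized effect: d = |μ₁ − μ₀| / σ = |4.7 − 4.56| / 0.34 = 0.4118
For power 0.75 need Φ(δ − z_{0.01}) = 0.75, so δ = z_{0.01} + z_{0.25} = 2.326 + 0.674 = 3.001.
δ = d·√n ⇒ n = (δ/d)² = (3.001 / 0.4118)² = 53.11.
Round up to the next whole unit.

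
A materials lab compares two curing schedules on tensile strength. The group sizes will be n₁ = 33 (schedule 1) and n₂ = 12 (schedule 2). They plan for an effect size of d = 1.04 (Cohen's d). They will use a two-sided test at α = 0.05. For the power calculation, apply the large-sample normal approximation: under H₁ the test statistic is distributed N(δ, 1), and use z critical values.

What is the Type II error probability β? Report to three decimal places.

Noncentrality parameter: δ = d / √(1/n₁ + 1/n₂) = 1.04 / √(1/33 + 1/12) = 3.0851
Two-sided α = 0.05 → critical value z_{0.025} = 1.960.
Power = Φ(δ − 1.960) + Φ(−δ − 1.960) = Φ(1.125) + Φ(-5.045) = 0.8697 + 0.0000 = 0.8697.
Type II error: β = 1 − power = 1 − 0.8697 = 0.1303.

β ≈ 0.130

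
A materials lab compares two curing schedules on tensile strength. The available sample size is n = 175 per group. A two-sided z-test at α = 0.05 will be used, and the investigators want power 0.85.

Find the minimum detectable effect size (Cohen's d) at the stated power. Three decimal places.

d ≈ 0.320

Need Φ(δ − 1.960) = 0.85, so δ = 1.960 + 1.036 = 2.996.
(Lower-tail contribution to power is negligible for δ > 0.)
δ = d·√(n/2) ⇒ d = δ/√(n/2) = 2.996/√(175/2) = 0.3203.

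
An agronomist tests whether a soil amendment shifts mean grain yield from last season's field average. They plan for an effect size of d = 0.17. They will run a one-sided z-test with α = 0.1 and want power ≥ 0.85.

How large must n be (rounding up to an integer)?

n = 186

For power 0.85 need Φ(δ − z_{0.1}) = 0.85, so δ = z_{0.1} + z_{0.15} = 1.282 + 1.036 = 2.318.
δ = d·√n ⇒ n = (δ/d)² = (2.318 / 0.17)² = 185.92.
Rounding up, n = 186.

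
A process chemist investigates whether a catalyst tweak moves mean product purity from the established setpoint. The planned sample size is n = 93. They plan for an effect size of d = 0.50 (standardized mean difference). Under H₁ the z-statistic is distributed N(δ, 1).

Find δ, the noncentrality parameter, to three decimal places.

δ ≈ 4.822

The noncentrality parameter scales effect size by the design's sample-size factor: δ = d·√n = 0.50 × √93 = 4.8218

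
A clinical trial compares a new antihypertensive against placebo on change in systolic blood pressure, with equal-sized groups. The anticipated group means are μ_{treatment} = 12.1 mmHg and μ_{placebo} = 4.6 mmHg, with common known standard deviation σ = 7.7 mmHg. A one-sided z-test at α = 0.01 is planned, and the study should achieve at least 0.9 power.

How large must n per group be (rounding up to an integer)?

n = 28 per group

Standardized effect: d = |μ_{treatment} − μ_{placebo}| / σ = |12.1 − 4.6| / 7.7 = 0.9740
Set Φ(δ − 2.326) = 0.9; then δ − 2.326 = Φ⁻¹(0.9) = 1.282, giving δ = 3.608.
δ = d·√(n/2) ⇒ n = 2(δ/d)² = 2 × (3.608 / 0.9740)² = 27.44.
Round up to the next whole unit.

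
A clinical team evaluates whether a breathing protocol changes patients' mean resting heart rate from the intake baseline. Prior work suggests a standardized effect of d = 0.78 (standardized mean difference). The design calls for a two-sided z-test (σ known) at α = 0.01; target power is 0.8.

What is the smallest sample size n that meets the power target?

For power 0.8 need Φ(δ − z_{0.005}) = 0.8, so δ = z_{0.005} + z_{0.20} = 2.576 + 0.842 = 3.417.
(For δ > 0 the lower-tail rejection region contributes negligibly to power, so the one-term inversion is standard.)
δ = d·√n ⇒ n = (δ/d)² = (3.417 / 0.78)² = 19.20.
Round up to the next whole unit.

n = 20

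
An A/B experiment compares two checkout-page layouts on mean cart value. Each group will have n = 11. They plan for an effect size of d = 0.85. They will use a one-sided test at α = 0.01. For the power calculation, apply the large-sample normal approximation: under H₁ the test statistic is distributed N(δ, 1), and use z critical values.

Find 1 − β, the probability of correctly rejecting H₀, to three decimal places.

Power ≈ 0.370

Noncentrality parameter: δ = d·√(n/2) = 0.85 × √(11/2) = 1.9934
One-sided α = 0.01 → critical value z_{0.01} = 2.326.
Power = Φ(δ − 2.326) = Φ(-0.333) = 0.3696.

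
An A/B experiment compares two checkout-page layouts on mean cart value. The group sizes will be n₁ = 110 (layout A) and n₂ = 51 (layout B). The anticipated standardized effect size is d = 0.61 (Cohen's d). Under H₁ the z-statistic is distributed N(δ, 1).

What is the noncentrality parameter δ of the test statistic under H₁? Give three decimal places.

δ ≈ 3.601

δ = d / √(1/n₁ + 1/n₂) = 0.61 / √(1/110 + 1/51) = 3.6008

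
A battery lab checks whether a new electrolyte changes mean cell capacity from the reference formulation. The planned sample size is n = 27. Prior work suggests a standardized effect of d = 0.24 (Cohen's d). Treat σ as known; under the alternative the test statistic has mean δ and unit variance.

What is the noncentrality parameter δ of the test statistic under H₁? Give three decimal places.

δ ≈ 1.247

δ = d·√n = 0.24 × √27 = 1.2471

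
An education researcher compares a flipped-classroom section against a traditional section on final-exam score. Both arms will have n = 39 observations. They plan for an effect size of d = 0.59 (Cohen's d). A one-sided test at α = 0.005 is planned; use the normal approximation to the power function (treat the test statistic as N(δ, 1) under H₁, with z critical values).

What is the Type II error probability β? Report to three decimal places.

Noncentrality parameter: δ = d·√(n/2) = 0.59 × √(39/2) = 2.6054
Critical value for a one-sided test at α = 0.005: z_α = 2.576.
Power = P(Z > 2.576 − δ) = Φ(0.030) = 0.5118.
Type II error: β = 1 − power = 1 − 0.5118 = 0.4882.

β ≈ 0.488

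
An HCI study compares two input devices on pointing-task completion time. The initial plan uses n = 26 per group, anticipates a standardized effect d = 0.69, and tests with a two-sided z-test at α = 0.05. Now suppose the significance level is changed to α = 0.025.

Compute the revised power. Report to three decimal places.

δ = d·√(n/2) = 0.69 × √(26/2) = 2.4878 (unchanged). New critical value: z_{0.0125} = 2.241.
Revised power = Φ(δ − 2.241) + Φ(−δ − 2.241) = Φ(0.246) + Φ(-4.729) = 0.5973 + 0.0000 = 0.5973.

Power ≈ 0.597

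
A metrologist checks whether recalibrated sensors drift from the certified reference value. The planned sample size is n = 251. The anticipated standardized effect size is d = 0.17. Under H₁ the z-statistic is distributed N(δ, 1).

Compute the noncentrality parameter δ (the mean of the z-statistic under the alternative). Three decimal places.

δ = d·√n = 0.17 × √251 = 2.6933

δ ≈ 2.693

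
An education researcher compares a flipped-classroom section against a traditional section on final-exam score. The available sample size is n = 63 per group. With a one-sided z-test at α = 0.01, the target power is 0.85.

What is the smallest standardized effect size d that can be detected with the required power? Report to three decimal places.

Need Φ(δ − 2.326) = 0.85, so δ = 2.326 + 1.036 = 3.363.
δ = d·√(n/2) ⇒ d = δ/√(n/2) = 3.363/√(63/2) = 0.5992.

d ≈ 0.599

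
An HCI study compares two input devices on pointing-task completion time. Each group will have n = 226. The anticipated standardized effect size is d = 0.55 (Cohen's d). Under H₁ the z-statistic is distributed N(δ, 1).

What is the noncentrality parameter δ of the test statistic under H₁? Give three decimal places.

The noncentrality parameter scales effect size by the design's sample-size factor: δ = d·√(n/2) = 0.55 × √(226/2) = 5.8466

δ ≈ 5.847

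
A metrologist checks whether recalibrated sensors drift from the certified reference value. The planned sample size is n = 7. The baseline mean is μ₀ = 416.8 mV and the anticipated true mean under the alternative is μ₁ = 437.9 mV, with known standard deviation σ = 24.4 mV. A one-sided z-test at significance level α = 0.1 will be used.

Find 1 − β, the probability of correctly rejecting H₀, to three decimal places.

Power ≈ 0.843

Standardized effect: d = |μ₁ − μ₀| / σ = |437.9 − 416.8| / 24.4 = 0.8648
Noncentrality parameter: δ = d·√n = 0.8648 × √7 = 2.2879
One-sided α = 0.1 → critical value z_{0.1} = 1.282.
Power = Φ(δ − 1.282) = Φ(1.006) = 0.8429.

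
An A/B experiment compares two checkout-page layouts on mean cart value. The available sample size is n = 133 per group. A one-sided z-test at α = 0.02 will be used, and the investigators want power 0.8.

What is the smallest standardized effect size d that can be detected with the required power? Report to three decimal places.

d ≈ 0.355

Required noncentrality: δ = z_{0.02} + z_{0.20} = 2.054 + 0.842 = 2.895.
δ = d·√(n/2) ⇒ d = δ/√(n/2) = 2.895/√(133/2) = 0.3551.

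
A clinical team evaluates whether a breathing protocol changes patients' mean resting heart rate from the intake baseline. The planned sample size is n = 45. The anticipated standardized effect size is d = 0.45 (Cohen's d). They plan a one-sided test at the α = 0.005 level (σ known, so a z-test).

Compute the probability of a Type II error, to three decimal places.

β ≈ 0.329

Noncentrality parameter: δ = d·√n = 0.45 × √45 = 3.0187
Critical value for a one-sided test at α = 0.005: z_α = 2.576.
Power = Φ(δ − 2.576) = Φ(0.443) = 0.6711.
Type II error: β = 1 − power = 1 − 0.6711 = 0.3289.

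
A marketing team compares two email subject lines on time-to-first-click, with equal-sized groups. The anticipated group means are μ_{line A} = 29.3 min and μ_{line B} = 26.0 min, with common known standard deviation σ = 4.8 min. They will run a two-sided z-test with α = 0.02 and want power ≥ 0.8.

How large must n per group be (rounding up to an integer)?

Standardized effect: d = |μ_{line A} − μ_{line B}| / σ = |29.3 − 26.0| / 4.8 = 0.6875
Set Φ(δ − 2.326) = 0.8; then δ − 2.326 = Φ⁻¹(0.8) = 0.842, giving δ = 3.168.
(The Φ(−δ − z_{α/2}) term is vanishingly small for δ > 0 and is dropped in the standard sample-size formula.)
δ = d·√(n/2) ⇒ n = 2(δ/d)² = 2 × (3.168 / 0.6875)² = 42.47.
Round up to the next whole unit.

n = 43 per group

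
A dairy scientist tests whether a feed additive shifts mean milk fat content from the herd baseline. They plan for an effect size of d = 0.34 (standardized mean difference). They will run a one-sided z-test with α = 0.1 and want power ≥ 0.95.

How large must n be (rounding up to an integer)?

n = 75

Set Φ(δ − 1.282) = 0.95; then δ − 1.282 = Φ⁻¹(0.95) = 1.645, giving δ = 2.926.
δ = d·√n ⇒ n = (δ/d)² = (2.926 / 0.34)² = 74.08.
Round up to the next whole unit.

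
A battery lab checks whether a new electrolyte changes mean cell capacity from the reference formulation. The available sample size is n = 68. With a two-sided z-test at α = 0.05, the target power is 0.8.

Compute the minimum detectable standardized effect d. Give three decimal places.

Required noncentrality: δ = z_{0.025} + z_{0.20} = 1.960 + 0.842 = 2.802.
(The second rejection-region term Φ(−δ − z_{α/2}) is negligible and dropped.)
δ = d·√n ⇒ d = δ/√n = 2.802/√68 = 0.3397.

d ≈ 0.340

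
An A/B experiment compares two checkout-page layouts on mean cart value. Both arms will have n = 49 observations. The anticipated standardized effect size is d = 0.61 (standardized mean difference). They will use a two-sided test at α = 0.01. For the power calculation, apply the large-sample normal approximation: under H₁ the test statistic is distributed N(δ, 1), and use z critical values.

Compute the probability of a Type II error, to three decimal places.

Noncentrality parameter: δ = d·√(n/2) = 0.61 × √(49/2) = 3.0193
Two-sided α = 0.01 → critical value z_{0.005} = 2.576.
Power = Φ(δ − 2.576) + Φ(−δ − 2.576) = Φ(0.444) + Φ(-5.595) = 0.6713 + 0.0000 = 0.6713.
Type II error: β = 1 − power = 1 − 0.6713 = 0.3287.

β ≈ 0.329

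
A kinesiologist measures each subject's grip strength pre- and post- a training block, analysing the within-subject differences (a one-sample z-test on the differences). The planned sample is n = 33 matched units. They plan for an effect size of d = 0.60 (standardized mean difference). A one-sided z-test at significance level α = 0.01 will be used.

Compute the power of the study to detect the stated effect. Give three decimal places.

Power ≈ 0.869

Noncentrality parameter: δ = d·√n = 0.60 × √33 = 3.4467
Critical value for a one-sided test at α = 0.01: z_α = 2.326.
Power = P(Z > 2.326 − δ) = Φ(1.120) = 0.8687.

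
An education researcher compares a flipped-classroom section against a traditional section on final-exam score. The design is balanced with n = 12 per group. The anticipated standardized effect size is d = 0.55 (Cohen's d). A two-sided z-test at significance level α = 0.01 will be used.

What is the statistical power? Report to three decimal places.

Noncentrality parameter: δ = d·√(n/2) = 0.55 × √(12/2) = 1.3472
Critical value for a two-sided test at α = 0.01: z_{α/2} = 2.576.
Power = Φ(δ − 2.576) + Φ(−δ − 2.576) = Φ(-1.229) + Φ(-3.923) = 0.1096 + 0.0000 = 0.1097.

Power ≈ 0.110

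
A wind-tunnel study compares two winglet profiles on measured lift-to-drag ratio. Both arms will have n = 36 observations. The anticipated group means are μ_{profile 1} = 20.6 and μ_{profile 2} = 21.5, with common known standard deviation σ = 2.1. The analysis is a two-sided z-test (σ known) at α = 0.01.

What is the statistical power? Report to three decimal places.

Standardized effect: d = |μ_{profile 1} − μ_{profile 2}| / σ = |20.6 − 21.5| / 2.1 = 0.4286
Noncentrality parameter: δ = d·√(n/2) = 0.4286 × √(36/2) = 1.8183
Two-sided α = 0.01 → critical value z_{0.005} = 2.576.
Power = Φ(δ − 2.576) + Φ(−δ − 2.576) = Φ(-0.758) + Φ(-4.394) = 0.2244 + 0.0000 = 0.2244.

Power ≈ 0.224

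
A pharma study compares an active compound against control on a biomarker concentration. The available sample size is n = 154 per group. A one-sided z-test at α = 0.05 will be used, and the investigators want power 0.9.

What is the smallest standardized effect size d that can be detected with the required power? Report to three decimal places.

d ≈ 0.333

Required noncentrality: δ = z_{0.05} + z_{0.10} = 1.645 + 1.282 = 2.926.
δ = d·√(n/2) ⇒ d = δ/√(n/2) = 2.926/√(154/2) = 0.3335.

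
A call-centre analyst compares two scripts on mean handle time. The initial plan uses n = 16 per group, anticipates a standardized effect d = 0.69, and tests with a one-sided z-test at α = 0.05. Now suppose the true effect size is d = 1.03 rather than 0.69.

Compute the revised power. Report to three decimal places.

With d = 1.03: δ = d·√(n/2) = 1.03 × √(16/2) = 2.9133. Critical value z_{0.05} = 1.645.
Revised power = P(Z > 1.645 − δ) = Φ(1.268) = 0.8977.

Power ≈ 0.898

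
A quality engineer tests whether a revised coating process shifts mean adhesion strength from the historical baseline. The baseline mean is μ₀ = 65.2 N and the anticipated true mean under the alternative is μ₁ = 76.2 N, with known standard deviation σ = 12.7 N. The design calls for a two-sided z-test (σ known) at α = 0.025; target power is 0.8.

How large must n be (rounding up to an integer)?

Standardized effect: d = |μ₁ − μ₀| / σ = |76.2 − 65.2| / 12.7 = 0.8661
For power 0.8 need Φ(δ − z_{0.0125}) = 0.8, so δ = z_{0.0125} + z_{0.20} = 2.241 + 0.842 = 3.083.
(Ignoring the negligible lower-tail rejection probability gives the usual closed-form inversion.)
δ = d·√n ⇒ n = (δ/d)² = (3.083 / 0.8661)² = 12.67.
Round up to the next whole unit.

n = 13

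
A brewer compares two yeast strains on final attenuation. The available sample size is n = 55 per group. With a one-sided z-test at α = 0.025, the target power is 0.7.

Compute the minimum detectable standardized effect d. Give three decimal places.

Required noncentrality: δ = z_{0.025} + z_{0.30} = 1.960 + 0.524 = 2.484.
δ = d·√(n/2) ⇒ d = δ/√(n/2) = 2.484/√(55/2) = 0.4737.

d ≈ 0.474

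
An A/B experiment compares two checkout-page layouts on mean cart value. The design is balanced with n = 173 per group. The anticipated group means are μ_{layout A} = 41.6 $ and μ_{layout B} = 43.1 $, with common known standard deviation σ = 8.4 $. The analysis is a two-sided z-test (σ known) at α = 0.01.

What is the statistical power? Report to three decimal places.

Standardized effect: d = |μ_{layout A} − μ_{layout B}| / σ = |41.6 − 43.1| / 8.4 = 0.1786
Noncentrality parameter: δ = d·√(n/2) = 0.1786 × √(173/2) = 1.6608
Critical value for a two-sided test at α = 0.01: z_{α/2} = 2.576.
Power = Φ(δ − 2.576) + Φ(−δ − 2.576) = Φ(-0.915) + Φ(-4.237) = 0.1801 + 0.0000 = 0.1801.

Power ≈ 0.180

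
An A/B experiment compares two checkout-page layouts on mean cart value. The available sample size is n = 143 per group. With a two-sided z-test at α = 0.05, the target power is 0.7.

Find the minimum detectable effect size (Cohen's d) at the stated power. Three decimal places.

d ≈ 0.294

Need Φ(δ − 1.960) = 0.7, so δ = 1.960 + 0.524 = 2.484.
(The second rejection-region term Φ(−δ − z_{α/2}) is negligible and dropped.)
δ = d·√(n/2) ⇒ d = δ/√(n/2) = 2.484/√(143/2) = 0.2938.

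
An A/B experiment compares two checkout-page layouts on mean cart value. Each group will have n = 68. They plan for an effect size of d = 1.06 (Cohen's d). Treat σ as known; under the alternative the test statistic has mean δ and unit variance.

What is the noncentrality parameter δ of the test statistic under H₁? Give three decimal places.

The noncentrality parameter scales effect size by the design's sample-size factor: δ = d·√(n/2) = 1.06 × √(68/2) = 6.1808

δ ≈ 6.181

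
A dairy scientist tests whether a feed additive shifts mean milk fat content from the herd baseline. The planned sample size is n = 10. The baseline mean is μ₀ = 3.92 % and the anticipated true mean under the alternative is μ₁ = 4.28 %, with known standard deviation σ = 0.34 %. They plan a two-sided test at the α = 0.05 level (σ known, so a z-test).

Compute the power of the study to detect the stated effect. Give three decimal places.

Standardized effect: d = |μ₁ − μ₀| / σ = |4.28 − 3.92| / 0.34 = 1.0588
Noncentrality parameter: δ = d·√n = 1.0588 × √10 = 3.3483
Critical value for a two-sided test at α = 0.05: z_{α/2} = 1.960.
Power = Φ(δ − 1.960) + Φ(−δ − 1.960) = Φ(1.388) + Φ(-5.308) = 0.9175 + 0.0000 = 0.9175.

Power ≈ 0.917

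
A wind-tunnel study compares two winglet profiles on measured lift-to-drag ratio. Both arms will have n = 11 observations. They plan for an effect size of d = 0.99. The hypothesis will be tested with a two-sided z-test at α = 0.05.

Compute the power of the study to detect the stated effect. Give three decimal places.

Noncentrality parameter: δ = d·√(n/2) = 0.99 × √(11/2) = 2.3218
Two-sided α = 0.05 → critical value z_{0.025} = 1.960.
Power = Φ(δ − 1.960) + Φ(−δ − 1.960) = Φ(0.362) + Φ(-4.282) = 0.6412 + 0.0000 = 0.6413.

Power ≈ 0.641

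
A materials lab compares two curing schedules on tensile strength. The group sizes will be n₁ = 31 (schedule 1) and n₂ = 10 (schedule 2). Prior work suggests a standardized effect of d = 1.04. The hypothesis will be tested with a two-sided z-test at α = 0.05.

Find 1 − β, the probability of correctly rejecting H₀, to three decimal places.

Noncentrality parameter: δ = d / √(1/n₁ + 1/n₂) = 1.04 / √(1/31 + 1/10) = 2.8597
Critical value for a two-sided test at α = 0.05: z_{α/2} = 1.960.
Power = Φ(δ − 1.960) + Φ(−δ − 1.960) = Φ(0.900) + Φ(-4.820) = 0.8159 + 0.0000 = 0.8159.

Power ≈ 0.816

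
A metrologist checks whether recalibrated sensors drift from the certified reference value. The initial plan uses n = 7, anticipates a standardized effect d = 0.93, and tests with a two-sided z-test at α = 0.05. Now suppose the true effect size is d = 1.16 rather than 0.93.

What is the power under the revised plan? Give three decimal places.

Power ≈ 0.866

With d = 1.16: δ = d·√n = 1.16 × √7 = 3.0691. Critical value z_{0.025} = 1.960.
Revised power = Φ(δ − 1.960) + Φ(−δ − 1.960) = Φ(1.109) + Φ(-5.029) = 0.8663 + 0.0000 = 0.8663.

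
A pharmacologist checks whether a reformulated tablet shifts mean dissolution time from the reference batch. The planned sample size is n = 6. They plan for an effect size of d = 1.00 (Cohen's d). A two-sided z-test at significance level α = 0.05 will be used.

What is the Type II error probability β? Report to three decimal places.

β ≈ 0.312

Noncentrality parameter: δ = d·√n = 1.00 × √6 = 2.4495
Critical value for a two-sided test at α = 0.05: z_{α/2} = 1.960.
Power = Φ(δ − 1.960) + Φ(−δ − 1.960) = Φ(0.490) + Φ(-4.409) = 0.6878 + 0.0000 = 0.6878.
Type II error: β = 1 − power = 1 − 0.6878 = 0.3122.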